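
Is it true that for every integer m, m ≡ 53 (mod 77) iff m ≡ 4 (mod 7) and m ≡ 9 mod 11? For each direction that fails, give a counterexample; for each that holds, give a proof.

The biconditional holds.

(⟹) Suppose m ≡ 53 (mod 77); write m = 77j + 53. Since 7 ∣ 77, reducing mod 7 gives m ≡ 53 ≡ 4 (mod 7); since 11 ∣ 77, reducing mod 11 gives m ≡ 53 ≡ 9 (mod 11).

(⟸) Conversely, if m ≡ 4 (mod 7) and m ≡ 9 (mod 11), then by the Chinese remainder theorem m ≡ 53 (mod 77). This is exactly m ≡ 53 (mod 77).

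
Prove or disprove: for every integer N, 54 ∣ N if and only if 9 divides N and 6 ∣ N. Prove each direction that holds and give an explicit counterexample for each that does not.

(⟹) If 54 ∣ N, write N = 54q. Since 54 = 6·9, N = 9·(6q), so 9 ∣ N; and since 54 = 9·6, N = 6·(9q), so 6 ∣ N.

(⟸) This fails: take N = 18. Both 9 ∣ 18 and 6 ∣ 18, yet 18 is not a multiple of 54 (since 18 = 0·54 + 18), so 54 ∤ 18.

Only the forward direction holds.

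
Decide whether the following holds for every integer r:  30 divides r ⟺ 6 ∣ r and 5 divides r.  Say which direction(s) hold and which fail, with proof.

Both directions hold; the statement is true.

[⇐] Suppose 6 ∣ r and 5 ∣ r. Any common multiple of 6 and 5 is a multiple of their lcm; here gcd(6, 5) = 1, so lcm(6, 5) = 6·5 = 30, so 30 ∣ r.

[⇒] If 30 ∣ r, write r = 30q. Since 30 = 5·6, r = 6·(5q), so 6 ∣ r; and since 30 = 6·5, r = 5·(6q), so 5 ∣ r.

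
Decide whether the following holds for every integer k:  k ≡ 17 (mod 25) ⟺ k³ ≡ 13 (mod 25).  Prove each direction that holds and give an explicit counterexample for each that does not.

(⟹) Suppose k ≡ 17 (mod 25). Write k = 25j + 17. Then (25j + 17)³ = 15625j³ + 31875j² + 21675j + 4913 = 25(625j³ + 1275j² + 867j + 196) + 13, so k³ ≡ 13 (mod 25).

(⟸) Conversely, suppose k³ ≡ 13 (mod 25). The only residue r in {0, …, 24} with r³ ≡ 13 (mod 25) is r = 17, so k ≡ 17 (mod 25).

Both directions hold.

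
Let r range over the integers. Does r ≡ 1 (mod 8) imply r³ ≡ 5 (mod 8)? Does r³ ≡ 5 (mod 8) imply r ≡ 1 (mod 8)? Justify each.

Neither direction holds.

Forward direction. This fails: take r = 1. Then 1 ≡ 1 (mod 8), but 1³ = 1 ≡ 1 (mod 8), not 5.

Converse. This fails: take r = 5. Then 5³ = 125 ≡ 5 (mod 8), yet 5 ≡ 5 (mod 8), not 1.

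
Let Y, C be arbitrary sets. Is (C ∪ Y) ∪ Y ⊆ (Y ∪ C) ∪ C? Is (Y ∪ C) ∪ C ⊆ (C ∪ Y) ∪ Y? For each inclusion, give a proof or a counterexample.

(⟹) Let x ∈ (C ∪ Y) ∪ Y. Then either x ∈ Y and x ∉ C; or x ∈ C and x ∉ Y; or x ∈ Y ∩ C. In each case x ∈ (Y ∪ C) ∪ C, so (C ∪ Y) ∪ Y ⊆ (Y ∪ C) ∪ C.

(⟸) Let x ∈ (Y ∪ C) ∪ C. Then either x ∈ Y and x ∉ C; or x ∈ C and x ∉ Y; or x ∈ Y ∩ C. In each case x ∈ (C ∪ Y) ∪ Y, so (Y ∪ C) ∪ C ⊆ (C ∪ Y) ∪ Y.

Both inclusions hold.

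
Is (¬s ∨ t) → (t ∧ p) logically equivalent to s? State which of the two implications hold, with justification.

(⇒) This fails. Under s = F, p = T, t = T, the left side is true but the right side is false.

(⇐) This fails. Under s = T, p = F, t = T, the left side is false but the right side is true.

Both directions fail.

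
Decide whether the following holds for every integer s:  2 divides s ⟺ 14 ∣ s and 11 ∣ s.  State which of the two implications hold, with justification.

Only the converse holds.

Forward direction. This fails: take s = 2. Certainly 2 ∣ 2, but 14 ∤ 2.

Converse. Suppose 14 ∣ s and 11 ∣ s. Any common multiple of 14 and 11 is a multiple of their lcm; here gcd(14, 11) = 1, so lcm(14, 11) = 14·11 = 154, so 154 ∣ s. Since 2 ∣ 154, it follows that 2 ∣ s.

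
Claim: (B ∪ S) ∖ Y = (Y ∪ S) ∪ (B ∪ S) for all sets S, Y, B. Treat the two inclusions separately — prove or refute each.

Reverse inclusion. This inclusion fails. Take S = ∅, Y = {1}, B = ∅; then 1 ∈ (Y ∪ S) ∪ (B ∪ S) but 1 ∉ (B ∪ S) ∖ Y.

Forward inclusion. Let x ∈ (B ∪ S) ∖ Y. Then either x ∈ S and x ∉ Y, B; or x ∈ B and x ∉ S, Y; or x ∈ S ∩ B and x ∉ Y. In each case x ∈ (Y ∪ S) ∪ (B ∪ S), so (B ∪ S) ∖ Y ⊆ (Y ∪ S) ∪ (B ∪ S).

(⊆) holds; (⊇) fails.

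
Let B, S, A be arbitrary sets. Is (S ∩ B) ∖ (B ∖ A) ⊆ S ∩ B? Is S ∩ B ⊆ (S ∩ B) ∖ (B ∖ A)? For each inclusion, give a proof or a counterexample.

(⊆) holds; (⊇) fails.

(⟹) Let x ∈ (S ∩ B) ∖ (B ∖ A). Then x ∈ B ∩ S ∩ A, from which x ∈ S ∩ B.

(⟸) This inclusion fails. Take B = {1}, S = {1}, A = ∅; then 1 ∈ S ∩ B but 1 ∉ (S ∩ B) ∖ (B ∖ A).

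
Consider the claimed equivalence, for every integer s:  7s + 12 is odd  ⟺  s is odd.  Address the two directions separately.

Equivalent; both directions hold.

(⟹) Suppose 7s + 12 is odd. Since 7 is odd, 7s and s have the same parity, so 7s + 12 ≡ s + 12 (mod 2). As 12 is even, 7s + 12 is odd exactly when s is odd. Thus s is odd.

(⟸) Conversely, suppose s is odd; write s = 2j + 1. Then 7s + 12 = 7·(2j + 1) + 12 = 2·7j + 19, which is odd.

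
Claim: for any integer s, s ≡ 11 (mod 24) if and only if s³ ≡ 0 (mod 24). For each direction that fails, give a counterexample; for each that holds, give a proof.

Forward direction. This fails: take s = 11. Then 11 ≡ 11 (mod 24), but 11³ = 1331 ≡ 11 (mod 24), not 0.

Converse. This fails: take s = 0. Then 0³ = 0 ≡ 0 (mod 24), yet 0 ≡ 0 (mod 24), not 11.

Neither implication holds.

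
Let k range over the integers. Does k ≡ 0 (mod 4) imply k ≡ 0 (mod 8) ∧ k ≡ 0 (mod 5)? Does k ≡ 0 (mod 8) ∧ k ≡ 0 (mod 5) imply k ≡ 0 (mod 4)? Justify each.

Not equivalent: only (⇐) holds.

Forward direction. This fails: k = 32 gives 32 ≡ 0 (mod 4) but 32 ≡ 2 (mod 5), so the conjunction on the right does not hold.

Converse. If k ≡ 0 (mod 8) and k ≡ 0 (mod 5), then by the Chinese remainder theorem k ≡ 0 (mod 40). Since 0 ≡ 0 (mod 4) and 4 ∣ 40, we get k ≡ 0 (mod 4).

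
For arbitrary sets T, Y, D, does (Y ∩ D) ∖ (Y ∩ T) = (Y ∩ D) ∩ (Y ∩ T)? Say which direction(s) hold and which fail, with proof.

Both inclusions fail.

(⟹) This inclusion fails. Take T = ∅, Y = {1}, D = {1}; then 1 ∈ (Y ∩ D) ∖ (Y ∩ T) but 1 ∉ (Y ∩ D) ∩ (Y ∩ T).

(⟸) This inclusion fails. Take T = {1}, Y = {1}, D = {1}; then 1 ∈ (Y ∩ D) ∩ (Y ∩ T) but 1 ∉ (Y ∩ D) ∖ (Y ∩ T).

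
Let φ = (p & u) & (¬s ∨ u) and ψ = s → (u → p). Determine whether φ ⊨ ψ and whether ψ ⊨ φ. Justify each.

(⟹) Assume the antecedent. If u is true, the antecedent forces (u = T, p = T, s = F) or (u = T, p = T, s = T), and s → (u → p) holds there. If u is false, the antecedent cannot hold. Either way s → (u → p) holds.

(⟸) This fails. Under u = F, p = F, s = F, the left side is false but the right side is true.

Only the forward implication holds.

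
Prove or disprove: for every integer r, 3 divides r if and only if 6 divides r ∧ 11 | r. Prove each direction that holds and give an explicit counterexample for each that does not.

[⇒] This fails: take r = 3. Certainly 3 ∣ 3, but 6 ∤ 3.

[⇐] Suppose 6 ∣ r and 11 ∣ r. Any common multiple of 6 and 11 is a multiple of their lcm; here gcd(6, 11) = 1, so lcm(6, 11) = 6·11 = 66, so 66 ∣ r. Since 3 ∣ 66, it follows that 3 ∣ r.

Not equivalent: only (⇐) holds.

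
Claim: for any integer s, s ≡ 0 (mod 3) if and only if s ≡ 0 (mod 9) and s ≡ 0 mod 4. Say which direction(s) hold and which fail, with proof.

Only the converse holds.

(⟹) This fails: s = 33 gives 33 ≡ 0 (mod 3) but 33 ≡ 6 (mod 9), so the conjunction on the right does not hold.

(⟸) Conversely, if s ≡ 0 (mod 9) and s ≡ 0 (mod 4), then by the Chinese remainder theorem s ≡ 0 (mod 36). Since 0 ≡ 0 (mod 3) and 3 ∣ 36, we get s ≡ 0 (mod 3).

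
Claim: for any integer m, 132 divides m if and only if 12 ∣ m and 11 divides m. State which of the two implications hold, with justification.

Both implications hold.

[⇒] If 132 ∣ m, write m = 132q. Since 132 = 11·12, m = 12·(11q), so 12 ∣ m; and since 132 = 12·11, m = 11·(12q), so 11 ∣ m.

[⇐] Suppose 12 ∣ m and 11 ∣ m. Any common multiple of 12 and 11 is a multiple of their lcm; here gcd(12, 11) = 1, so lcm(12, 11) = 12·11 = 132, so 132 ∣ m.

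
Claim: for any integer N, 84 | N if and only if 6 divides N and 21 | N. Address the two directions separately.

Not equivalent: only (⇒) holds.

(←) This fails: take N = 42. Both 6 ∣ 42 and 21 ∣ 42, yet 42 is not a multiple of 84 (since 42 = 0·84 + 42), so 84 ∤ 42.

(→) If 84 ∣ N, write N = 84q. Since 84 = 14·6, N = 6·(14q), so 6 ∣ N; and since 84 = 4·21, N = 21·(4q), so 21 ∣ N.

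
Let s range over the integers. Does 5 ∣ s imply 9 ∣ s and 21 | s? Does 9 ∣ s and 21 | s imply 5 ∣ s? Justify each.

(⇒) fails and (⇐) fails.

(⇒) This fails: take s = 5. Certainly 5 ∣ 5, but 9 ∤ 5.

(⇐) This fails: take s = 63. Both 9 ∣ 63 and 21 ∣ 63, yet 63 is not a multiple of 5 (since 63 = 12·5 + 3), so 5 ∤ 63.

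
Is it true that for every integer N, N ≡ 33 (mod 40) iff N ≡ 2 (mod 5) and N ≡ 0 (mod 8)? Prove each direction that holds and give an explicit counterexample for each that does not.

(⇒) fails and (⇐) fails.

[⇒] This fails: N = 33 gives 33 ≡ 33 (mod 40) but 33 ≡ 3 (mod 5), so the conjunction on the right does not hold.

[⇐] This fails: N = 32 satisfies both congruences on the right (32 ≡ 2 mod 5 and 32 ≡ 0 mod 8) yet 32 ≡ 32 (mod 40), not 33.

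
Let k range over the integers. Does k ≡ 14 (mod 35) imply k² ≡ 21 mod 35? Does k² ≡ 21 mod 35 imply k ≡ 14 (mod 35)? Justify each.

(⟸) This fails: take k = 21. Then 21² = 441 ≡ 21 (mod 35), yet 21 ≡ 21 (mod 35), not 14.

(⟹) Suppose k ≡ 14 (mod 35). Write k = 35j + 14. Then (35j + 14)² = 1225j² + 980j + 196 = 35(35j² + 28j + 5) + 21, so k² ≡ 21 (mod 35).

The forward direction holds; the converse fails.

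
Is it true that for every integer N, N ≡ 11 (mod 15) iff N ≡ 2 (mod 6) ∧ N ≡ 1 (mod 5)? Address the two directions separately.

[⇒] This fails: N = 11 gives 11 ≡ 11 (mod 15) but 11 ≡ 5 (mod 6), so the conjunction on the right does not hold.

[⇐] Conversely, if N ≡ 2 (mod 6) and N ≡ 1 (mod 5), then by the Chinese remainder theorem N ≡ 26 (mod 30). Since 26 ≡ 11 (mod 15) and 15 ∣ 30, we get N ≡ 11 (mod 15).

(⇒) fails; (⇐) holds.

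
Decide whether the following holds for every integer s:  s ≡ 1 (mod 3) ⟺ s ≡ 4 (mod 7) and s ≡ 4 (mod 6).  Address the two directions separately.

The forward direction fails; the converse holds.

(⟸) If s ≡ 4 (mod 7) and s ≡ 4 (mod 6), then by the Chinese remainder theorem s ≡ 4 (mod 42). Since 4 ≡ 1 (mod 3) and 3 ∣ 42, we get s ≡ 1 (mod 3).

(⟹) This fails: s = 1 gives 1 ≡ 1 (mod 3) but 1 ≡ 1 (mod 7), so the conjunction on the right does not hold.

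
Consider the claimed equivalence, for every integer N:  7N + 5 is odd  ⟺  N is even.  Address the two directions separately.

Equivalent; both directions hold.

(⟹) Suppose 7N + 5 is odd. Since 7 is odd, 7N and N have the same parity, so 7N + 5 ≡ N + 5 (mod 2). As 5 is odd, 7N + 5 is odd exactly when N is even. Thus N is even.

(⟸) Conversely, suppose N is even; write N = 2j. Then 7N + 5 = 7·(2j) + 5 = 2·7j + 5, which is odd.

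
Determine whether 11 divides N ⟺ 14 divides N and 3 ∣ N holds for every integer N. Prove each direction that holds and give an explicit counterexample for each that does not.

(→) This fails: take N = 11. Certainly 11 ∣ 11, but 14 ∤ 11.

(←) This fails: take N = 42. Both 14 ∣ 42 and 3 ∣ 42, yet 42 is not a multiple of 11 (since 42 = 3·11 + 9), so 11 ∤ 42.

(⇒) fails and (⇐) fails.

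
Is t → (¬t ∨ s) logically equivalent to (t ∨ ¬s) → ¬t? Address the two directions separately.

(⇐) Assume the antecedent. If t is true, the antecedent cannot hold. If t is false, t → (¬t ∨ s) reduces to true regardless of the other variables. Either way t → (¬t ∨ s) holds.

(⇒) This fails. Under t = T, s = T, the left side is true but the right side is false.

Only the converse holds.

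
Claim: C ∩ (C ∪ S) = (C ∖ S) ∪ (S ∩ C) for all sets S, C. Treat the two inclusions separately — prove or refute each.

Both inclusions hold.

(⊆) Let x ∈ C ∩ (C ∪ S). Then either x ∈ C and x ∉ S; or x ∈ S ∩ C. In each case x ∈ (C ∖ S) ∪ (S ∩ C), so C ∩ (C ∪ S) ⊆ (C ∖ S) ∪ (S ∩ C).

(⊇) Let x ∈ (C ∖ S) ∪ (S ∩ C). Then either x ∈ C and x ∉ S; or x ∈ S ∩ C. In each case x ∈ C ∩ (C ∪ S), so (C ∖ S) ∪ (S ∩ C) ⊆ C ∩ (C ∪ S).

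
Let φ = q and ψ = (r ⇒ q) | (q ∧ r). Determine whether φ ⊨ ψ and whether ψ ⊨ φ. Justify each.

The forward direction holds; the converse fails.

Forward direction. Assume the antecedent. If r is true, the antecedent forces (r = T, q = T), and (r ⇒ q) | (q ∧ r) holds there. If r is false, (r ⇒ q) | (q ∧ r) reduces to true regardless of the other variables. Either way (r ⇒ q) | (q ∧ r) holds.

Converse. This fails. Under r = F, q = F, the left side is false but the right side is true.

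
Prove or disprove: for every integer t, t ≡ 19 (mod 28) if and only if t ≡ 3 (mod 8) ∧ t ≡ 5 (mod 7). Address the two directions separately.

Only the reverse direction holds.

(⇒) This fails: t = 47 gives 47 ≡ 19 (mod 28) but 47 ≡ 7 (mod 8), so the conjunction on the right does not hold.

(⇐) Conversely, if t ≡ 3 (mod 8) and t ≡ 5 (mod 7), then by the Chinese remainder theorem t ≡ 19 (mod 56). Since 19 ≡ 19 (mod 28) and 28 ∣ 56, we get t ≡ 19 (mod 28).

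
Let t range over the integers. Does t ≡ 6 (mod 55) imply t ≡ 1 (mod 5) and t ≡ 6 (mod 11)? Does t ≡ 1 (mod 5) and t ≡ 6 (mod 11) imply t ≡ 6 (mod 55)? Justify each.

[⇐] If t ≡ 1 (mod 5) and t ≡ 6 (mod 11), then by the Chinese remainder theorem t ≡ 6 (mod 55). This is exactly t ≡ 6 (mod 55).

[⇒] Suppose t ≡ 6 (mod 55); write t = 55j + 6. Since 5 ∣ 55, reducing mod 5 gives t ≡ 6 ≡ 1 (mod 5); since 11 ∣ 55, reducing mod 11 gives t ≡ 6 (mod 11).

Both directions hold.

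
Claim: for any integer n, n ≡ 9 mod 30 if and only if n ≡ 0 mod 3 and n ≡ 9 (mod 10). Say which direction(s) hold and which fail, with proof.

(⇒) Suppose n ≡ 9 (mod 30); write n = 30j + 9. Since 3 ∣ 30, reducing mod 3 gives n ≡ 9 ≡ 0 (mod 3); since 10 ∣ 30, reducing mod 10 gives n ≡ 9 (mod 10).

(⇐) Conversely, if n ≡ 0 (mod 3) and n ≡ 9 (mod 10), then by the Chinese remainder theorem n ≡ 9 (mod 30). This is exactly n ≡ 9 (mod 30).

Equivalent; both directions hold.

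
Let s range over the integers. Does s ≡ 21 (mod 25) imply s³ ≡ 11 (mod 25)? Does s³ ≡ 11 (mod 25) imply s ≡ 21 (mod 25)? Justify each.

Both implications hold.

(⇐) Suppose s³ ≡ 11 (mod 25). The only residue r in {0, …, 24} with r³ ≡ 11 (mod 25) is r = 21, so s ≡ 21 (mod 25).

(⇒) Suppose s ≡ 21 (mod 25). Write s = 25j + 21. Then (25j + 21)³ = 15625j³ + 39375j² + 33075j + 9261 = 25(625j³ + 1575j² + 1323j + 370) + 11, so s³ ≡ 11 (mod 25).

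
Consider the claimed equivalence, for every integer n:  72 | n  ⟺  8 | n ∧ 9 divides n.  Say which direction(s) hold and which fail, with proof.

The biconditional holds.

[⇒] If 72 ∣ n, write n = 72q. Since 72 = 9·8, n = 8·(9q), so 8 ∣ n; and since 72 = 8·9, n = 9·(8q), so 9 ∣ n.

[⇐] Suppose 8 ∣ n and 9 ∣ n. Any common multiple of 8 and 9 is a multiple of their lcm; here gcd(8, 9) = 1, so lcm(8, 9) = 8·9 = 72, so 72 ∣ n.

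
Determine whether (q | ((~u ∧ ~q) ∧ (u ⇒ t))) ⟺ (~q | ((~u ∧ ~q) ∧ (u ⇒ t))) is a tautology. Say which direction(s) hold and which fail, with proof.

Neither direction holds.

(⟹) This fails. Under t = F, q = T, u = F, the left side is true but the right side is false.

(⟸) This fails. Under t = F, q = F, u = T, the left side is false but the right side is true.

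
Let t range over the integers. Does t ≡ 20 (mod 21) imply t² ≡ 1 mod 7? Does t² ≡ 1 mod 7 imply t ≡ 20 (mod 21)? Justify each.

Only the forward implication holds.

(⇐) This fails: take t = 1. Then 1² = 1 ≡ 1 (mod 7), yet 1 ≡ 1 (mod 21), not 20.

(⇒) Suppose t ≡ 20 (mod 21). Then t² ≡ 20² = 400 (mod 21), and since 7 ∣ 21, also t² ≡ 1 (mod 7).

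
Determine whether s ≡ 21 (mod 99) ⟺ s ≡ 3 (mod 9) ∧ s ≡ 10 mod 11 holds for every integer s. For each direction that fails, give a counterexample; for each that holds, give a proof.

(⇒) Suppose s ≡ 21 (mod 99); write s = 99j + 21. Since 9 ∣ 99, reducing mod 9 gives s ≡ 21 ≡ 3 (mod 9); since 11 ∣ 99, reducing mod 11 gives s ≡ 21 ≡ 10 (mod 11).

(⇐) Conversely, if s ≡ 3 (mod 9) and s ≡ 10 (mod 11), then by the Chinese remainder theorem s ≡ 21 (mod 99). This is exactly s ≡ 21 (mod 99).

The biconditional holds.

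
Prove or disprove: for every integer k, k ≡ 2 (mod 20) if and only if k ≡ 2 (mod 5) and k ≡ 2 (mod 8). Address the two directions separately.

The forward direction fails; the converse holds.

[⇒] This fails: k = 22 gives 22 ≡ 2 (mod 20) but 22 ≡ 6 (mod 8), so the conjunction on the right does not hold.

[⇐] Conversely, if k ≡ 2 (mod 5) and k ≡ 2 (mod 8), then by the Chinese remainder theorem k ≡ 2 (mod 40). Since 2 ≡ 2 (mod 20) and 20 ∣ 40, we get k ≡ 2 (mod 20).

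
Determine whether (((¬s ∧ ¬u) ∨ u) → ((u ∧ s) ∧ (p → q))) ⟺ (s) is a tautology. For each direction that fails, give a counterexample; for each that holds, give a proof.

The forward direction holds; the converse fails.

(⇒) Assume the antecedent. If s is true, s reduces to true regardless of the other variables. If s is false, the antecedent cannot hold. Either way s holds.

(⇐) This fails. Under q = F, u = T, p = T, s = T, the left side is false but the right side is true.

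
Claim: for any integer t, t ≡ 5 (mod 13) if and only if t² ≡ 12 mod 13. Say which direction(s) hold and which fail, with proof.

(⇒) holds; (⇐) fails.

Forward direction. Suppose t ≡ 5 (mod 13). Write t = 13j + 5. Then (13j + 5)² = 169j² + 130j + 25 = 13(13j² + 10j + 1) + 12, so t² ≡ 12 (mod 13).

Converse. This fails: take t = 8. Then 8² = 64 ≡ 12 (mod 13), yet 8 ≡ 8 (mod 13), not 5.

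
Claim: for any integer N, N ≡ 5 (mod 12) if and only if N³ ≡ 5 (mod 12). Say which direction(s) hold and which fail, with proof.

(⇐) Suppose N³ ≡ 5 (mod 12). The only residue r in {0, …, 11} with r³ ≡ 5 (mod 12) is r = 5, so N ≡ 5 (mod 12).

(⇒) Suppose N ≡ 5 (mod 12). Write N = 12j + 5. Then (12j + 5)³ = 1728j³ + 2160j² + 900j + 125 = 12(144j³ + 180j² + 75j + 10) + 5, so N³ ≡ 5 (mod 12).

Both implications hold.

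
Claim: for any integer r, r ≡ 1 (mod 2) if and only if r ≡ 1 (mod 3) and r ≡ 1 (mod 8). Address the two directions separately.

(←) If r ≡ 1 (mod 3) and r ≡ 1 (mod 8), then by the Chinese remainder theorem r ≡ 1 (mod 24). Since 1 ≡ 1 (mod 2) and 2 ∣ 24, we get r ≡ 1 (mod 2).

(→) This fails: r = 3 gives 3 ≡ 1 (mod 2) but 3 ≡ 0 (mod 3), so the conjunction on the right does not hold.

Not equivalent: only (⇐) holds.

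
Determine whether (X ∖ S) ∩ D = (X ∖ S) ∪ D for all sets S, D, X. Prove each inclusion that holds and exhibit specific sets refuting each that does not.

(⊆) Let x ∈ (X ∖ S) ∩ D. Then x ∈ D ∩ X and x ∉ S, from which x ∈ (X ∖ S) ∪ D.

(⊇) This inclusion fails. Take S = ∅, D = {1}, X = ∅; then 1 ∈ (X ∖ S) ∪ D but 1 ∉ (X ∖ S) ∩ D.

Only the forward inclusion holds.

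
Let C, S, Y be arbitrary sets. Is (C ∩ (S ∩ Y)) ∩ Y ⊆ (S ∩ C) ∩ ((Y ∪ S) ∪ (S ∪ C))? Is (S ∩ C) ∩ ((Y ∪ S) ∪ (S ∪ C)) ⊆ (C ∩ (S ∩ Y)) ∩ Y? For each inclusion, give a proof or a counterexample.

Only the forward inclusion holds.

(⟹) Let x ∈ (C ∩ (S ∩ Y)) ∩ Y. Then x ∈ C ∩ S ∩ Y, from which x ∈ (S ∩ C) ∩ ((Y ∪ S) ∪ (S ∪ C)).

(⟸) This inclusion fails. Take C = {1}, S = {1}, Y = ∅; then 1 ∈ (S ∩ C) ∩ ((Y ∪ S) ∪ (S ∪ C)) but 1 ∉ (C ∩ (S ∩ Y)) ∩ Y.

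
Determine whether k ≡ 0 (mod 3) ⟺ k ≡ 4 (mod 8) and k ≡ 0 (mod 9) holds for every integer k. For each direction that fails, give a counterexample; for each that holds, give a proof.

(→) This fails: k = 0 gives 0 ≡ 0 (mod 3) but 0 ≡ 0 (mod 8), so the conjunction on the right does not hold.

(←) Conversely, if k ≡ 4 (mod 8) and k ≡ 0 (mod 9), then by the Chinese remainder theorem k ≡ 36 (mod 72). Since 36 ≡ 0 (mod 3) and 3 ∣ 72, we get k ≡ 0 (mod 3).

The forward direction fails; the converse holds.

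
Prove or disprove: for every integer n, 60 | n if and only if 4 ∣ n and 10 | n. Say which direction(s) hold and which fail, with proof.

(→) If 60 ∣ n, write n = 60q. Since 60 = 15·4, n = 4·(15q), so 4 ∣ n; and since 60 = 6·10, n = 10·(6q), so 10 ∣ n.

(←) This fails: take n = 20. Both 4 ∣ 20 and 10 ∣ 20, yet 20 is not a multiple of 60 (since 20 = 0·60 + 20), so 60 ∤ 20.

Not equivalent: only (⇒) holds.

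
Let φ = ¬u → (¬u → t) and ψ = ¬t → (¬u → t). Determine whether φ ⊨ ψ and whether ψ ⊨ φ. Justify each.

(⟹) Assume the antecedent. If t is true, ¬t → (¬u → t) reduces to true regardless of the other variables. If t is false, the antecedent forces (t = F, u = T), and ¬t → (¬u → t) holds there. Either way ¬t → (¬u → t) holds.

(⟸) Assume the antecedent. If t is true, ¬u → (¬u → t) reduces to true regardless of the other variables. If t is false, the antecedent forces (t = F, u = T), and ¬u → (¬u → t) holds there. Either way ¬u → (¬u → t) holds.

Both directions hold.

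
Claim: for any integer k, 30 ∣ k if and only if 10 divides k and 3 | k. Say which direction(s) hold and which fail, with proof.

Converse. Suppose 10 ∣ k and 3 ∣ k. Any common multiple of 10 and 3 is a multiple of their lcm; here gcd(10, 3) = 1, so lcm(10, 3) = 10·3 = 30, so 30 ∣ k.

Forward direction. If 30 ∣ k, write k = 30q. Since 30 = 3·10, k = 10·(3q), so 10 ∣ k; and since 30 = 10·3, k = 3·(10q), so 3 ∣ k.

Both directions hold; the statement is true.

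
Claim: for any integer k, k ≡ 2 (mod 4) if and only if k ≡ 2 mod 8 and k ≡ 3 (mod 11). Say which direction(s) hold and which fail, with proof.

(→) This fails: k = 2 gives 2 ≡ 2 (mod 4) but 2 ≡ 2 (mod 11), so the conjunction on the right does not hold.

(←) Conversely, if k ≡ 2 (mod 8) and k ≡ 3 (mod 11), then by the Chinese remainder theorem k ≡ 58 (mod 88). Since 58 ≡ 2 (mod 4) and 4 ∣ 88, we get k ≡ 2 (mod 4).

Only the converse holds.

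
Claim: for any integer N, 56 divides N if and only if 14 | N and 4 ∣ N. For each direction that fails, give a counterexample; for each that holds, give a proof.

Only the forward implication holds.

(→) If 56 ∣ N, write N = 56q. Since 56 = 4·14, N = 14·(4q), so 14 ∣ N; and since 56 = 14·4, N = 4·(14q), so 4 ∣ N.

(←) This fails: take N = 28. Both 14 ∣ 28 and 4 ∣ 28, yet 28 is not a multiple of 56 (since 28 = 0·56 + 28), so 56 ∤ 28.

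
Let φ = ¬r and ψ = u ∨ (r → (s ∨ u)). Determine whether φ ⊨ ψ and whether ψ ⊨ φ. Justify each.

(⇒) holds; (⇐) fails.

(⟹) Assume the antecedent. If u is true, u ∨ (r → (s ∨ u)) reduces to true regardless of the other variables. If u is false, the antecedent forces (u = F, r = F, s = F) or (u = F, r = F, s = T), and u ∨ (r → (s ∨ u)) holds there. Either way u ∨ (r → (s ∨ u)) holds.

(⟸) This fails. Under u = T, r = T, s = F, the left side is false but the right side is true.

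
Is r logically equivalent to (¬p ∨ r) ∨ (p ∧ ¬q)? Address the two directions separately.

(⟹) Assume the antecedent. If r is true, (¬p ∨ r) ∨ (p ∧ ¬q) reduces to true regardless of the other variables. If r is false, the antecedent cannot hold. Either way (¬p ∨ r) ∨ (p ∧ ¬q) holds.

(⟸) This fails. Under r = F, p = F, q = F, the left side is false but the right side is true.

Only the forward direction holds.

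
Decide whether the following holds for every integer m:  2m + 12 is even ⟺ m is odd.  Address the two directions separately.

[⇐] Suppose m is odd. Since 2 is even, 2m is even for every m, so 2m + 12 has the same parity as 12, which is even. Hence 2m + 12 is even.

[⇒] This fails: take m = 0. Then 2m + 12 = 12, which is even, yet m = 0 is even, not odd.

Not equivalent: only (⇐) holds.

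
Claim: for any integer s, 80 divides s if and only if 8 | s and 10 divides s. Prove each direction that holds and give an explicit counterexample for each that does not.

Only the forward implication holds.

[⇒] If 80 ∣ s, write s = 80q. Since 80 = 10·8, s = 8·(10q), so 8 ∣ s; and since 80 = 8·10, s = 10·(8q), so 10 ∣ s.

[⇐] This fails: take s = 40. Both 8 ∣ 40 and 10 ∣ 40, yet 40 is not a multiple of 80 (since 40 = 0·80 + 40), so 80 ∤ 40.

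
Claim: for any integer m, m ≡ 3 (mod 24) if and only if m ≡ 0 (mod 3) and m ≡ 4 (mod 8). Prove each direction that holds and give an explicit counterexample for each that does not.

Both directions fail.

(→) This fails: m = 3 gives 3 ≡ 3 (mod 24) but 3 ≡ 3 (mod 8), so the conjunction on the right does not hold.

(←) This fails: m = 12 satisfies both congruences on the right (12 ≡ 0 mod 3 and 12 ≡ 4 mod 8) yet 12 ≡ 12 (mod 24), not 3.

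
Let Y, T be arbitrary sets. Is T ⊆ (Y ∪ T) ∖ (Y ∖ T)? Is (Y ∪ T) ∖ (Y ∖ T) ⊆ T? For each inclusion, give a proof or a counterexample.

Both inclusions hold; the sets are equal.

(⟹) Let x ∈ T. Then either x ∈ T and x ∉ Y; or x ∈ Y ∩ T. In each case x ∈ (Y ∪ T) ∖ (Y ∖ T), so T ⊆ (Y ∪ T) ∖ (Y ∖ T).

(⟸) Let x ∈ (Y ∪ T) ∖ (Y ∖ T). Then either x ∈ T and x ∉ Y; or x ∈ Y ∩ T. In each case x ∈ T, so (Y ∪ T) ∖ (Y ∖ T) ⊆ T.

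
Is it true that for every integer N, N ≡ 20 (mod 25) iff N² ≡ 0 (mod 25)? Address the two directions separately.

(⟹) Suppose N ≡ 20 (mod 25). Write N = 25j + 20. Then (25j + 20)² = 625j² + 1000j + 400 = 25(25j² + 40j + 16) + 0, so N² ≡ 0 (mod 25).

(⟸) This fails: take N = 0. Then 0² = 0 ≡ 0 (mod 25), yet 0 ≡ 0 (mod 25), not 20.

Only the forward direction holds.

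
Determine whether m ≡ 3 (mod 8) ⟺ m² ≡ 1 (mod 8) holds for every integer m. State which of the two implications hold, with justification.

Only the forward direction holds.

(→) Suppose m ≡ 3 (mod 8). Write m = 8j + 3. Then (8j + 3)² = 64j² + 48j + 9 = 8(8j² + 6j + 1) + 1, so m² ≡ 1 (mod 8).

(←) This fails: take m = 1. Then 1² = 1 ≡ 1 (mod 8), yet 1 ≡ 1 (mod 8), not 3.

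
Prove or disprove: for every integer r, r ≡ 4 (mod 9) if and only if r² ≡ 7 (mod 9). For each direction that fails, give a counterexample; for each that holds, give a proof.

(⇒) holds; (⇐) fails.

Forward direction. Suppose r ≡ 4 (mod 9). Write r = 9j + 4. Then (9j + 4)² = 81j² + 72j + 16 = 9(9j² + 8j + 1) + 7, so r² ≡ 7 (mod 9).

Converse. This fails: take r = 5. Then 5² = 25 ≡ 7 (mod 9), yet 5 ≡ 5 (mod 9), not 4.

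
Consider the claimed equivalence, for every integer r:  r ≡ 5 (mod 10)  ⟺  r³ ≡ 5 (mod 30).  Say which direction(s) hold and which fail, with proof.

Only the reverse direction holds.

(⇒) This fails: take r = 15. Then 15 ≡ 5 (mod 10), but 15³ = 3375 ≡ 15 (mod 30), not 5.

(⇐) Conversely, the residues r modulo 30 with r³ ≡ 5 (mod 30) are exactly {5}, and each is ≡ 5 (mod 10).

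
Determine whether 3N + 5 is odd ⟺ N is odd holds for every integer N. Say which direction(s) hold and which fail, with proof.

(⇒) fails and (⇐) fails.

(⇒) This fails: N = 6 gives 3N + 5 = 23, which is odd, but 6 is even, not odd.

(⇐) This also fails: N = 3 is odd, but 3N + 5 = 14 is even, not odd.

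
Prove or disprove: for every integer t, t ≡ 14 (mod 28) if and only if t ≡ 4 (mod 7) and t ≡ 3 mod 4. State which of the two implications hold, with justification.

(→) This fails: t = 14 gives 14 ≡ 14 (mod 28) but 14 ≡ 0 (mod 7), so the conjunction on the right does not hold.

(←) This fails: t = 11 satisfies both congruences on the right (11 ≡ 4 mod 7 and 11 ≡ 3 mod 4) yet 11 ≡ 11 (mod 28), not 14.

Neither implication holds.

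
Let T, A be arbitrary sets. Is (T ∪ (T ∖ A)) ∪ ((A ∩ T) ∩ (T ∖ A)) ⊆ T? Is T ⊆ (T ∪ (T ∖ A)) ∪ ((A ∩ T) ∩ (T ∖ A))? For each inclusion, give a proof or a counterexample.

Both inclusions hold; the sets are equal.

(⟹) Let x ∈ (T ∪ (T ∖ A)) ∪ ((A ∩ T) ∩ (T ∖ A)). Then either x ∈ T and x ∉ A; or x ∈ T ∩ A. In each case x ∈ T, so (T ∪ (T ∖ A)) ∪ ((A ∩ T) ∩ (T ∖ A)) ⊆ T.

(⟸) Let x ∈ T. Then either x ∈ T and x ∉ A; or x ∈ T ∩ A. In each case x ∈ (T ∪ (T ∖ A)) ∪ ((A ∩ T) ∩ (T ∖ A)), so T ⊆ (T ∪ (T ∖ A)) ∪ ((A ∩ T) ∩ (T ∖ A)).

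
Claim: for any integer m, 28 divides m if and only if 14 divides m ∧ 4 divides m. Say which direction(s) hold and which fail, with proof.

The biconditional holds.

(⟹) If 28 ∣ m, write m = 28q. Since 28 = 2·14, m = 14·(2q), so 14 ∣ m; and since 28 = 7·4, m = 4·(7q), so 4 ∣ m.

(⟸) Suppose 14 ∣ m and 4 ∣ m. Any common multiple of 14 and 4 is a multiple of their lcm; here lcm(14, 4) = 14·4/gcd(14, 4) = 56/2 = 28, so 28 ∣ m.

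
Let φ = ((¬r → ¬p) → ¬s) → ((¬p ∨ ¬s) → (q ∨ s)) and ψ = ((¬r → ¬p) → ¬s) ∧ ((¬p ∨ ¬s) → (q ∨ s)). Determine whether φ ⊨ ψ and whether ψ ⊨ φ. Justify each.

(←) Assume the antecedent. If q is true, the consequent reduces to true regardless of the other variables. If q is false, the antecedent forces (p = T, s = T, q = F, r = F), and the consequent holds there. Either way the consequent holds.

(→) This fails. Under p = F, s = T, q = F, r = F, the left side is true but the right side is false.

The forward direction fails; the converse holds.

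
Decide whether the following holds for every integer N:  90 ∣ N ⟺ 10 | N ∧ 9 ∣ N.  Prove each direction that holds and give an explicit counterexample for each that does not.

[⇒] If 90 ∣ N, write N = 90q. Since 90 = 9·10, N = 10·(9q), so 10 ∣ N; and since 90 = 10·9, N = 9·(10q), so 9 ∣ N.

[⇐] Suppose 10 ∣ N and 9 ∣ N. Any common multiple of 10 and 9 is a multiple of their lcm; here gcd(10, 9) = 1, so lcm(10, 9) = 10·9 = 90, so 90 ∣ N.

Both directions hold; the statement is true.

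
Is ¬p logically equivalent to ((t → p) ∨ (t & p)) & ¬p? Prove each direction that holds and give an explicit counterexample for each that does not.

(⇒) fails; (⇐) holds.

(→) This fails. Under p = F, t = T, the left side is true but the right side is false.

(←) Assume the antecedent. If p is true, the antecedent cannot hold. If p is false, ¬p reduces to true regardless of the other variables. Either way ¬p holds.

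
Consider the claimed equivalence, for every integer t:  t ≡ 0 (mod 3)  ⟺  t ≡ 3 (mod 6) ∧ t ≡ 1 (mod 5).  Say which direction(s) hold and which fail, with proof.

(→) This fails: t = 0 gives 0 ≡ 0 (mod 3) but 0 ≡ 0 (mod 6), so the conjunction on the right does not hold.

(←) Conversely, if t ≡ 3 (mod 6) and t ≡ 1 (mod 5), then by the Chinese remainder theorem t ≡ 21 (mod 30). Since 21 ≡ 0 (mod 3) and 3 ∣ 30, we get t ≡ 0 (mod 3).

Only the converse holds.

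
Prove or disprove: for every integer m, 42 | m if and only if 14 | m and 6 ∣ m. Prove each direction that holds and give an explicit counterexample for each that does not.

Converse. Suppose 14 ∣ m and 6 ∣ m. Any common multiple of 14 and 6 is a multiple of their lcm; here lcm(14, 6) = 14·6/gcd(14, 6) = 84/2 = 42, so 42 ∣ m.

Forward direction. If 42 ∣ m, write m = 42q. Since 42 = 3·14, m = 14·(3q), so 14 ∣ m; and since 42 = 7·6, m = 6·(7q), so 6 ∣ m.

Both directions hold.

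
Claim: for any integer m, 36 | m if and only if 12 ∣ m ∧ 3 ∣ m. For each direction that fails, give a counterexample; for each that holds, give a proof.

The forward direction holds; the converse fails.

(⇐) This fails: take m = 12. Both 12 ∣ 12 and 3 ∣ 12, yet 12 is not a multiple of 36 (since 12 = 0·36 + 12), so 36 ∤ 12.

(⇒) If 36 ∣ m, write m = 36q. Since 36 = 3·12, m = 12·(3q), so 12 ∣ m; and since 36 = 12·3, m = 3·(12q), so 3 ∣ m.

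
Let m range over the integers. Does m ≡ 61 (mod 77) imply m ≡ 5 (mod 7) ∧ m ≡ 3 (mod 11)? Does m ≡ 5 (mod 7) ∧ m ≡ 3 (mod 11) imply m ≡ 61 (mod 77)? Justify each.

(⇒) This fails: m = 61 gives 61 ≡ 61 (mod 77) but 61 ≡ 6 (mod 11), so the conjunction on the right does not hold.

(⇐) This fails: m = 47 satisfies both congruences on the right (47 ≡ 5 mod 7 and 47 ≡ 3 mod 11) yet 47 ≡ 47 (mod 77), not 61.

(⇒) fails and (⇐) fails.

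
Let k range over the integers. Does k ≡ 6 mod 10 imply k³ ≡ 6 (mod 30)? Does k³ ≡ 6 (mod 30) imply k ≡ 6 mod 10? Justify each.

Not equivalent: only (⇐) holds.

(→) This fails: take k = 16. Then 16 ≡ 6 (mod 10), but 16³ = 4096 ≡ 16 (mod 30), not 6.

(←) Conversely, the residues r modulo 30 with r³ ≡ 6 (mod 30) are exactly {6}, and each is ≡ 6 (mod 10).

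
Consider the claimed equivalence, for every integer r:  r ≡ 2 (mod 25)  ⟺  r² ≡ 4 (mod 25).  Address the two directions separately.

(⇒) Suppose r ≡ 2 (mod 25). Write r = 25j + 2. Then (25j + 2)² = 625j² + 100j + 4 = 25(25j² + 4j) + 4, so r² ≡ 4 (mod 25).

(⇐) This fails: take r = 23. Then 23² = 529 ≡ 4 (mod 25), yet 23 ≡ 23 (mod 25), not 2.

Only the forward implication holds.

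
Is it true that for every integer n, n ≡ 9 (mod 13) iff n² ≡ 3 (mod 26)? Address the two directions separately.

Neither direction holds.

(→) This fails: take n = 22. Then 22 ≡ 9 (mod 13), but 22² = 484 ≡ 16 (mod 26), not 3.

(←) This fails: take n = 17. Then 17² = 289 ≡ 3 (mod 26), yet 17 ≡ 4 (mod 13), not 9.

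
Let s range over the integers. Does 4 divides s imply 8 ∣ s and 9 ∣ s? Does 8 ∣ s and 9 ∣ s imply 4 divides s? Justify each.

(⟹) This fails: take s = 4. Certainly 4 ∣ 4, but 8 ∤ 4.

(⟸) Suppose 8 ∣ s and 9 ∣ s. Any common multiple of 8 and 9 is a multiple of their lcm; here gcd(8, 9) = 1, so lcm(8, 9) = 8·9 = 72, so 72 ∣ s. Since 4 ∣ 72, it follows that 4 ∣ s.

Not equivalent: only (⇐) holds.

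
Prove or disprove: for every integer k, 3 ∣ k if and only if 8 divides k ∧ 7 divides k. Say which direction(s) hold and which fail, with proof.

Neither direction holds.

(⟹) This fails: take k = 3. Certainly 3 ∣ 3, but 8 ∤ 3.

(⟸) This fails: take k = 56. Both 8 ∣ 56 and 7 ∣ 56, yet 56 is not a multiple of 3 (since 56 = 18·3 + 2), so 3 ∤ 56.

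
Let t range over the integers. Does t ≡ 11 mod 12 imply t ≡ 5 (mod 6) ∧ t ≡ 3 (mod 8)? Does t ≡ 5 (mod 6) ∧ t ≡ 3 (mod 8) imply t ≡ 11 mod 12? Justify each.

(⟹) This fails: t = 23 gives 23 ≡ 11 (mod 12) but 23 ≡ 7 (mod 8), so the conjunction on the right does not hold.

(⟸) Conversely, if t ≡ 5 (mod 6) and t ≡ 3 (mod 8), then by the Chinese remainder theorem t ≡ 11 (mod 24). Since 11 ≡ 11 (mod 12) and 12 ∣ 24, we get t ≡ 11 (mod 12).

Not equivalent: only (⇐) holds.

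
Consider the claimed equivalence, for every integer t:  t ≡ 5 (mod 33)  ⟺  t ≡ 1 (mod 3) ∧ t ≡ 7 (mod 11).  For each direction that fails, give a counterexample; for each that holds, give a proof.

(⇒) fails and (⇐) fails.

[⇒] This fails: t = 5 gives 5 ≡ 5 (mod 33) but 5 ≡ 2 (mod 3), so the conjunction on the right does not hold.

[⇐] This fails: t = 7 satisfies both congruences on the right (7 ≡ 1 mod 3 and 7 ≡ 7 mod 11) yet 7 ≡ 7 (mod 33), not 5.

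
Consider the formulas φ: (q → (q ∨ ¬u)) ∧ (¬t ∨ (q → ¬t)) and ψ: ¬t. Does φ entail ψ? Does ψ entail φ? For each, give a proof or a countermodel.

[⇒] This fails. Under t = T, u = F, q = F, the left side is true but the right side is false.

[⇐] Assume the antecedent. If t is true, the antecedent cannot hold. If t is false, the consequent reduces to true regardless of the other variables. Either way the consequent holds.

Only the converse holds.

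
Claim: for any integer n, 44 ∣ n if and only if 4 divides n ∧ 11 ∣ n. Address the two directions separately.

(→) If 44 ∣ n, write n = 44q. Since 44 = 11·4, n = 4·(11q), so 4 ∣ n; and since 44 = 4·11, n = 11·(4q), so 11 ∣ n.

(←) Suppose 4 ∣ n and 11 ∣ n. Any common multiple of 4 and 11 is a multiple of their lcm; here gcd(4, 11) = 1, so lcm(4, 11) = 4·11 = 44, so 44 ∣ n.

Both implications hold.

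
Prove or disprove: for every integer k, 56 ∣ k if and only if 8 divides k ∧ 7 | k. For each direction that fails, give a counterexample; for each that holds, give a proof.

Forward direction. If 56 ∣ k, write k = 56q. Since 56 = 7·8, k = 8·(7q), so 8 ∣ k; and since 56 = 8·7, k = 7·(8q), so 7 ∣ k.

Converse. Suppose 8 ∣ k and 7 ∣ k. Any common multiple of 8 and 7 is a multiple of their lcm; here gcd(8, 7) = 1, so lcm(8, 7) = 8·7 = 56, so 56 ∣ k.

Equivalent; both directions hold.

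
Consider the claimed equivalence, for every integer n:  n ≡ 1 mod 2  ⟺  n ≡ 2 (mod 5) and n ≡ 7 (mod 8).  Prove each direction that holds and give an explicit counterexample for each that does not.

Converse. If n ≡ 2 (mod 5) and n ≡ 7 (mod 8), then by the Chinese remainder theorem n ≡ 7 (mod 40). Since 7 ≡ 1 (mod 2) and 2 ∣ 40, we get n ≡ 1 (mod 2).

Forward direction. This fails: n = 1 gives 1 ≡ 1 (mod 2) but 1 ≡ 1 (mod 5), so the conjunction on the right does not hold.

The forward direction fails; the converse holds.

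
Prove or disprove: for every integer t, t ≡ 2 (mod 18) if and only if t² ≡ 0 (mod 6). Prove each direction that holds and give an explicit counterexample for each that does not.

(⇒) This fails: take t = 2. Then 2 ≡ 2 (mod 18), but 2² = 4 ≡ 4 (mod 6), not 0.

(⇐) This fails: take t = 0. Then 0² = 0 ≡ 0 (mod 6), yet 0 ≡ 0 (mod 18), not 2.

Neither implication holds.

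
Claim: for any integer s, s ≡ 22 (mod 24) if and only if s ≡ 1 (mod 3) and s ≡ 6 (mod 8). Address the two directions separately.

(→) Suppose s ≡ 22 (mod 24); write s = 24j + 22. Since 3 ∣ 24, reducing mod 3 gives s ≡ 22 ≡ 1 (mod 3); since 8 ∣ 24, reducing mod 8 gives s ≡ 22 ≡ 6 (mod 8).

(←) Conversely, if s ≡ 1 (mod 3) and s ≡ 6 (mod 8), then by the Chinese remainder theorem s ≡ 22 (mod 24). This is exactly s ≡ 22 (mod 24).

Both directions hold; the statement is true.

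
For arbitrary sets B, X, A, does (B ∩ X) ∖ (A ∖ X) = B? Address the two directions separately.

(⟹) Let x ∈ (B ∩ X) ∖ (A ∖ X). Then either x ∈ B ∩ X and x ∉ A; or x ∈ B ∩ X ∩ A. In each case x ∈ B, so (B ∩ X) ∖ (A ∖ X) ⊆ B.

(⟸) This inclusion fails. Take B = {1}, X = ∅, A = ∅; then 1 ∈ B but 1 ∉ (B ∩ X) ∖ (A ∖ X).

(⊆) holds; (⊇) fails.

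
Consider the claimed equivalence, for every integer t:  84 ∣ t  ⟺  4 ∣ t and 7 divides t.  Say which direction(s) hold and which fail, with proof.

Only the forward implication holds.

[⇒] If 84 ∣ t, write t = 84q. Since 84 = 21·4, t = 4·(21q), so 4 ∣ t; and since 84 = 12·7, t = 7·(12q), so 7 ∣ t.

[⇐] This fails: take t = 28. Both 4 ∣ 28 and 7 ∣ 28, yet 28 is not a multiple of 84 (since 28 = 0·84 + 28), so 84 ∤ 28.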